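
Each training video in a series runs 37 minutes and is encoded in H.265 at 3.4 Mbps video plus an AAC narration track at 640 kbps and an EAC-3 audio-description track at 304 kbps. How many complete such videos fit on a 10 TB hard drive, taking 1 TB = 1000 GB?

8295

37 min = 2220 s
Audio total: 640 + 304 = 944 kbps = 0.944 Mbps.
Total bitrate: 4.344 Mbps.
Per item: 4.344 Mbps × 2220 s = 9,644 Mb = 1,205 MB.
Capacity: 10 TB = 80,000,000 Mb; 8295.59 items → 8295 complete.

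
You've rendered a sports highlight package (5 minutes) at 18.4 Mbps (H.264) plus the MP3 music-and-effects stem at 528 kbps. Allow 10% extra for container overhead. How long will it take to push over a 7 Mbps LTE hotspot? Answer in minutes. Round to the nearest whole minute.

15 minutes

5 min = 300 s
Audio: 528 kbps = 0.528 Mbps.
Total bitrate: 18.928 Mbps.
File: 18.928 Mbps × 300 s = 5678.4 Mb.
With 10% container overhead: ×1.10. → 6246.2 Mb.
At 7 Mbps: 6246.2 / 7 = 892.3 s ≈ 14.9 minutes.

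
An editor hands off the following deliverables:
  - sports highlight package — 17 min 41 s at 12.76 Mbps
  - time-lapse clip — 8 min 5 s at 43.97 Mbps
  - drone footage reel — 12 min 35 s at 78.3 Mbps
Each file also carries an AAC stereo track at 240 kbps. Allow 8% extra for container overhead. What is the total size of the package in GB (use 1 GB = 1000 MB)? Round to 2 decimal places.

Audio: 240 kbps = 0.240 Mbps.
sports highlight package: 13.000 Mbps × 1061 s × 1.08 = 14896.4 Mb
time-lapse clip: 44.210 Mbps × 485 s × 1.08 = 23157.2 Mb
drone footage reel: 78.540 Mbps × 755 s × 1.08 = 64041.5 Mb
Total: 102095.2 Mb = 12761.9 MB.
= 12.76 GB.

12.76 GB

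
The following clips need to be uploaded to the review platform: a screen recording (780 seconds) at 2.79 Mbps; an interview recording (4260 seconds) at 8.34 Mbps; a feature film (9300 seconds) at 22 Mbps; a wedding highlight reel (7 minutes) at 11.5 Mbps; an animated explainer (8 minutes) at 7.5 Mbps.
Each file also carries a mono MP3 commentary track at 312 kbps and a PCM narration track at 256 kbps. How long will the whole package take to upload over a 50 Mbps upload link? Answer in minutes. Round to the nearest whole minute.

86 minutes

Audio total: 312 + 256 = 568 kbps = 0.568 Mbps.
screen recording: 3.358 Mbps × 780 s = 2619.2 Mb
interview recording: 8.908 Mbps × 4260 s = 37948.1 Mb
feature film: 22.568 Mbps × 9300 s = 209882.4 Mb
wedding highlight reel: 12.068 Mbps × 420 s = 5068.6 Mb
animated explainer: 8.068 Mbps × 480 s = 3872.6 Mb
Total: 259390.9 Mb = 32423.9 MB.
At 50 Mbps: 259390.9 / 50 = 5188 s ≈ 86.5 minutes.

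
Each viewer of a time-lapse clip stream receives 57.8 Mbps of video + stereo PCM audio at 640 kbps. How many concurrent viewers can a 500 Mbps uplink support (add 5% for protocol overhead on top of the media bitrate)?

8

Audio: 640 kbps = 0.640 Mbps.
Per-viewer media rate: 58.440 Mbps.
On the wire with 5% overhead: 61.362 Mbps.
500 Mbps = 500.0 Mbps; 500.0 / 61.362 = 8.15 → 8 viewers.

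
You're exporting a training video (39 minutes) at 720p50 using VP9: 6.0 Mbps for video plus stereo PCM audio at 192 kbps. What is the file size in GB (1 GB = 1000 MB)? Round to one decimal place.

1.8 GB

39 min = 2340 s
Audio: 192 kbps = 0.192 Mbps.
Total bitrate: 6.0 + 0.192 = 6.192 Mbps.
Stream data: 6.192 Mbps × 2340 s = 14489.3 Mb.
14,489 Mb ÷ 8 = 1,811 MB → 1.811 GB.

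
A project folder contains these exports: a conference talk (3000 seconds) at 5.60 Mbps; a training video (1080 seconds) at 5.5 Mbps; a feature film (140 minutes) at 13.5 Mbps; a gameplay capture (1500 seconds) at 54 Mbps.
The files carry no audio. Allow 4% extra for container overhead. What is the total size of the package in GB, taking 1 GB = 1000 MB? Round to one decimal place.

28.2 GB

conference talk: 5.600 Mbps × 3000 s × 1.04 = 17472.0 Mb
training video: 5.500 Mbps × 1080 s × 1.04 = 6177.6 Mb
feature film: 13.500 Mbps × 8400 s × 1.04 = 117936.0 Mb
gameplay capture: 54.000 Mbps × 1500 s × 1.04 = 84240.0 Mb
Total: 225825.6 Mb = 28228.2 MB.
= 28.23 GB.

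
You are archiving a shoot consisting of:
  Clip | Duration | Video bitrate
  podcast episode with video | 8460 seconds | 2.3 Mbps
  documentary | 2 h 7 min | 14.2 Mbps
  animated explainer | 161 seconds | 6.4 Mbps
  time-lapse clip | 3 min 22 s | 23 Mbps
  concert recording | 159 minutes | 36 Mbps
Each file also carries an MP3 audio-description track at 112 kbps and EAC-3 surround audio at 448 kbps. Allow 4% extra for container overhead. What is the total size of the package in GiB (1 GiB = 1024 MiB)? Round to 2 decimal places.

59.49 GiB

Audio total: 112 + 448 = 560 kbps = 0.560 Mbps.
podcast episode with video: 2.860 Mbps × 8460 s × 1.04 = 25163.4 Mb
documentary: 14.760 Mbps × 7620 s × 1.04 = 116970.0 Mb
animated explainer: 6.960 Mbps × 161 s × 1.04 = 1165.4 Mb
time-lapse clip: 23.560 Mbps × 202 s × 1.04 = 4949.5 Mb
concert recording: 36.560 Mbps × 9540 s × 1.04 = 362733.7 Mb
Total: 510982.0 Mb = 63872.8 MB.
= 59.49 GiB.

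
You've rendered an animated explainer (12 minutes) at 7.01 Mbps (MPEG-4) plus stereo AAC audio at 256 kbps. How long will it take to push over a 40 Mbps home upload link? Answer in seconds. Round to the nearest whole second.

131 seconds

12 min = 720 s
Audio: 256 kbps = 0.256 Mbps.
Total bitrate: 7.266 Mbps.
File: 7.266 Mbps × 720 s = 5231.5 Mb.
At 40 Mbps: 5231.5 / 40 = 130.8 s ≈ 131 seconds.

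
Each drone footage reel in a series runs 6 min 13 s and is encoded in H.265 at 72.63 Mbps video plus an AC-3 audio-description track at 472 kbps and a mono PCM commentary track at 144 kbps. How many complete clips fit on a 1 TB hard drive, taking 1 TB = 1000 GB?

6 min 13 s = 373 s
Audio total: 472 + 144 = 616 kbps = 0.616 Mbps.
Total bitrate: 73.246 Mbps.
Per item: 73.246 Mbps × 373 s = 27,321 Mb = 3,415 MB.
Capacity: 1 TB = 8,000,000 Mb; 292.82 items → 292 complete.

292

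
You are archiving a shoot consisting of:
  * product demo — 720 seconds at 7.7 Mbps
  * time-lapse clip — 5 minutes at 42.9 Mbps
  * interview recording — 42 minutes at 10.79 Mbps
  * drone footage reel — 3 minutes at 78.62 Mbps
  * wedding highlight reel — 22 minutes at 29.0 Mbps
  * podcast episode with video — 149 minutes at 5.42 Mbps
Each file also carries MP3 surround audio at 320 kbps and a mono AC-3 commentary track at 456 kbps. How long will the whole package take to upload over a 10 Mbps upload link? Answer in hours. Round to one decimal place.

4.4 hours

Audio total: 320 + 456 = 776 kbps = 0.776 Mbps.
product demo: 8.476 Mbps × 720 s = 6102.7 Mb
time-lapse clip: 43.676 Mbps × 300 s = 13102.8 Mb
interview recording: 11.566 Mbps × 2520 s = 29146.3 Mb
drone footage reel: 79.396 Mbps × 180 s = 14291.3 Mb
wedding highlight reel: 29.776 Mbps × 1320 s = 39304.3 Mb
podcast episode with video: 6.196 Mbps × 8940 s = 55392.2 Mb
Total: 157339.7 Mb = 19667.5 MB.
At 10 Mbps: 157339.7 / 10 = 15734 s ≈ 4.37 hours.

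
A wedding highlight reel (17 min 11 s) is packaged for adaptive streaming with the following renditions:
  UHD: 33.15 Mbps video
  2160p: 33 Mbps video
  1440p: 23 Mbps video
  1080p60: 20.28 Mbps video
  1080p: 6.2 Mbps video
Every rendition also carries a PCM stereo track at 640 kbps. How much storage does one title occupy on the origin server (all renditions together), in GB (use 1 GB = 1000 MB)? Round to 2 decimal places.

15.31 GB

17 min 11 s = 1031 s
Audio: 640 kbps = 0.640 Mbps.
Sum of rendition bitrates: (33.15+0.640) + (33+0.640) + (23+0.640) + (20.28+0.640) + (6.2+0.640) = 118.830 Mbps.
× 1031 s = 122,514 Mb = 15,314 MB = 15.31 GB.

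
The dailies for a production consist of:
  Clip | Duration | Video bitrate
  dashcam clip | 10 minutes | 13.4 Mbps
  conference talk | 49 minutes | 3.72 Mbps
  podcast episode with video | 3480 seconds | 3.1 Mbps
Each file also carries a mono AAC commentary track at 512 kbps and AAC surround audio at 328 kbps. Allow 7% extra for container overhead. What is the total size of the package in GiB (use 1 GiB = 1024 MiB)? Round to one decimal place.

Audio total: 512 + 328 = 840 kbps = 0.840 Mbps.
dashcam clip: 14.240 Mbps × 600 s × 1.07 = 9142.1 Mb
conference talk: 4.560 Mbps × 2940 s × 1.07 = 14344.8 Mb
podcast episode with video: 3.940 Mbps × 3480 s × 1.07 = 14671.0 Mb
Total: 38157.9 Mb = 4769.7 MB.
= 4.442 GiB.

4.4 GiB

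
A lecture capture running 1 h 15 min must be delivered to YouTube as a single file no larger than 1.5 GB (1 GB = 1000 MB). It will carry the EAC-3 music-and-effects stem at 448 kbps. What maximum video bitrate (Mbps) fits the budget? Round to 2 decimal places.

Budget: 1.5 GB = 12000.0 Mb.
1 h 15 min = 75 min = 4500 s
Total bitrate budget: 12000.0 Mb / 4500 s = 2.667 Mbps.
Audio: 448 kbps = 0.448 Mbps.
Video: 2.667 − 0.448 = 2.219 Mbps.

2.22 Mbps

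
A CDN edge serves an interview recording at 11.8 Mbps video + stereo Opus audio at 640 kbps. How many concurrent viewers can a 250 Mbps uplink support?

20

Audio: 640 kbps = 0.640 Mbps.
Per-viewer media rate: 12.440 Mbps.
250 Mbps = 250.0 Mbps; 250.0 / 12.440 = 20.10 → 20 viewers.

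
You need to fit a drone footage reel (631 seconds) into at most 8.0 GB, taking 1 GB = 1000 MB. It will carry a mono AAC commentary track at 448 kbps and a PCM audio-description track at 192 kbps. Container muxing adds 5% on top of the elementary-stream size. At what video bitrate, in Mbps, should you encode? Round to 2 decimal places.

95.96 Mbps

Budget: 8.0 GB = 64000.0 Mb.
Stream payload after overhead: 64000.0 / 1.05 = 60952.4 Mb.
Total bitrate budget: 60952.4 Mb / 631 s = 96.596 Mbps.
Audio total: 448 + 192 = 640 kbps = 0.640 Mbps.
Video: 96.596 − 0.640 = 95.956 Mbps.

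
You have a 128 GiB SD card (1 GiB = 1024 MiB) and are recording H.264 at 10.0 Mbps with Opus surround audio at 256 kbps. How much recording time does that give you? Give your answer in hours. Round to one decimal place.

Audio: 256 kbps = 0.256 Mbps.
Total bitrate: 10.0 + 0.256 = 10.256 Mbps.
Capacity: 128 GiB = 1,099,512 Mb.
Recording time: 1,099,512 / 10.256 = 107,207 s ≈ 29.8 hours.

29.8 hours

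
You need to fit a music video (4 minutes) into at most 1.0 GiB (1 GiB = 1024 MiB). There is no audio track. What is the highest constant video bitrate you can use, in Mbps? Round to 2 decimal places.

35.79 Mbps

Budget: 1.0 GiB = 8589.9 Mb.
4 min = 240 s
Total bitrate budget: 8589.9 Mb / 240 s = 35.791 Mbps.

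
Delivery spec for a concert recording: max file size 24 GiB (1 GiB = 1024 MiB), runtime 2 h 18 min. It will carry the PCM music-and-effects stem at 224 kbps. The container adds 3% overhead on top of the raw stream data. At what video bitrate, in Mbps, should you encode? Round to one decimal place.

23.9 Mbps

Budget: 24 GiB = 206158.4 Mb.
Stream payload after overhead: 206158.4 / 1.03 = 200153.8 Mb.
2 h 18 min = 138 min = 8280 s
Total bitrate budget: 200153.8 Mb / 8280 s = 24.173 Mbps.
Audio: 224 kbps = 0.224 Mbps.
Video: 24.173 − 0.224 = 23.949 Mbps.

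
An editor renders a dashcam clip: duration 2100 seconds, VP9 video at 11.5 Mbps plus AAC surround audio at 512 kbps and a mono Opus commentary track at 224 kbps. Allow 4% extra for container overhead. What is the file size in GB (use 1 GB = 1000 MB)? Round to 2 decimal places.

3.34 GB

Audio total: 512 + 224 = 736 kbps = 0.736 Mbps.
Total bitrate: 11.5 + 0.736 = 12.236 Mbps.
Stream data: 12.236 Mbps × 2100 s = 25695.6 Mb.
With 4% container overhead: ×1.04.
26,723 Mb ÷ 8 = 3,340 MB → 3.340 GB.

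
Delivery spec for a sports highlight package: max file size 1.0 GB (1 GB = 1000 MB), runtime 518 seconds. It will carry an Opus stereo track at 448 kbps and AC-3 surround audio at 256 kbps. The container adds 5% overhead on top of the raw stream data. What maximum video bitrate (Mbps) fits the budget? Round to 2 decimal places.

14.00 Mbps

Budget: 1.0 GB = 8000.0 Mb.
Stream payload after overhead: 8000.0 / 1.05 = 7619.0 Mb.
Total bitrate budget: 7619.0 Mb / 518 s = 14.709 Mbps.
Audio total: 448 + 256 = 704 kbps = 0.704 Mbps.
Video: 14.709 − 0.704 = 14.005 Mbps.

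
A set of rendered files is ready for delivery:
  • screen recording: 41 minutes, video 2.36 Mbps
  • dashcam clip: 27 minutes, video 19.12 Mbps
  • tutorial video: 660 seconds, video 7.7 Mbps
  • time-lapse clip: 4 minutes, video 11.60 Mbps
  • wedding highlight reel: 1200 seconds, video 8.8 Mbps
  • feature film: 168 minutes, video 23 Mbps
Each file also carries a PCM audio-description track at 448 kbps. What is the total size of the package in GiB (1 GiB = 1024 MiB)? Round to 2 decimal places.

Audio: 448 kbps = 0.448 Mbps.
screen recording: 2.808 Mbps × 2460 s = 6907.7 Mb
dashcam clip: 19.568 Mbps × 1620 s = 31700.2 Mb
tutorial video: 8.148 Mbps × 660 s = 5377.7 Mb
time-lapse clip: 12.048 Mbps × 240 s = 2891.5 Mb
wedding highlight reel: 9.248 Mbps × 1200 s = 11097.6 Mb
feature film: 23.448 Mbps × 10080 s = 236355.8 Mb
Total: 294330.5 Mb = 36791.3 MB.
= 34.26 GiB.

34.26 GiB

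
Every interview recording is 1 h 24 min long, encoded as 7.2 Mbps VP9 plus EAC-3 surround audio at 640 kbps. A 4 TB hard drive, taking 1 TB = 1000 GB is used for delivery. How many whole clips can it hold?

1 h 24 min = 84 min = 5040 s
Audio: 640 kbps = 0.640 Mbps.
Total bitrate: 7.840 Mbps.
Per item: 7.840 Mbps × 5040 s = 39,514 Mb = 4,939 MB.
Capacity: 4 TB = 32,000,000 Mb; 809.85 items → 809 complete.

809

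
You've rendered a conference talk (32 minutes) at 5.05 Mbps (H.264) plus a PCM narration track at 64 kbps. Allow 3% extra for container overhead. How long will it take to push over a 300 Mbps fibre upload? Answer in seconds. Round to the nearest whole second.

34 seconds

32 min = 1920 s
Audio: 64 kbps = 0.064 Mbps.
Total bitrate: 5.114 Mbps.
File: 5.114 Mbps × 1920 s = 9818.9 Mb.
With 3% container overhead: ×1.03. → 10113.4 Mb.
At 300 Mbps: 10113.4 / 300 = 33.7 s ≈ 33.7 seconds.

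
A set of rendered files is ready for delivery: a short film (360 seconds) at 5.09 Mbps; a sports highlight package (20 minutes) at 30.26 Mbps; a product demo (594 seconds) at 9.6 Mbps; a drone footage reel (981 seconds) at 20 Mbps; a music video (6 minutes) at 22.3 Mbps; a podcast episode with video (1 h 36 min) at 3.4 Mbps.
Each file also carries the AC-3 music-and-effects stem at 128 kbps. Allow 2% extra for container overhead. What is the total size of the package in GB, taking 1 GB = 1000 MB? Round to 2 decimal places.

11.76 GB

Audio: 128 kbps = 0.128 Mbps.
short film: 5.218 Mbps × 360 s × 1.02 = 1916.0 Mb
sports highlight package: 30.388 Mbps × 1200 s × 1.02 = 37194.9 Mb
product demo: 9.728 Mbps × 594 s × 1.02 = 5894.0 Mb
drone footage reel: 20.128 Mbps × 981 s × 1.02 = 20140.5 Mb
music video: 22.428 Mbps × 360 s × 1.02 = 8235.6 Mb
podcast episode with video: 3.528 Mbps × 5760 s × 1.02 = 20727.7 Mb
Total: 94108.7 Mb = 11763.6 MB.
= 11.76 GB.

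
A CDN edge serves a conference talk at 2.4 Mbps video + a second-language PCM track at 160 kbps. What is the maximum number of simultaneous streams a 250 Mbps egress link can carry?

97

Audio: 160 kbps = 0.160 Mbps.
Per-viewer media rate: 2.560 Mbps.
250 Mbps = 250.0 Mbps; 250.0 / 2.560 = 97.66 → 97 viewers.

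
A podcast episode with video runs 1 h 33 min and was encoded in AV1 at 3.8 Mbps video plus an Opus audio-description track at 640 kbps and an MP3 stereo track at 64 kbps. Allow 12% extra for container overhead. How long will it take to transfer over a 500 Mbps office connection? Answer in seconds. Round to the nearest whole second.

56 seconds

1 h 33 min = 93 min = 5580 s
Audio total: 640 + 64 = 704 kbps = 0.704 Mbps.
Total bitrate: 4.504 Mbps.
File: 4.504 Mbps × 5580 s = 25132.3 Mb.
With 12% container overhead: ×1.12. → 28148.2 Mb.
At 500 Mbps: 28148.2 / 500 = 56.3 s ≈ 56.3 seconds.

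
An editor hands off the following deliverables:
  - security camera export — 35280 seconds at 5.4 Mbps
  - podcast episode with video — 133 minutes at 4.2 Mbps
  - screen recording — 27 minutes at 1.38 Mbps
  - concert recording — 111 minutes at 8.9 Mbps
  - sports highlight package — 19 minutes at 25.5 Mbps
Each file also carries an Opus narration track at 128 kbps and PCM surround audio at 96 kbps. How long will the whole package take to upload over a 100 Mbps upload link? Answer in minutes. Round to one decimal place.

54.4 minutes

Audio total: 128 + 96 = 224 kbps = 0.224 Mbps.
security camera export: 5.624 Mbps × 35280 s = 198414.7 Mb
podcast episode with video: 4.424 Mbps × 7980 s = 35303.5 Mb
screen recording: 1.604 Mbps × 1620 s = 2598.5 Mb
concert recording: 9.124 Mbps × 6660 s = 60765.8 Mb
sports highlight package: 25.724 Mbps × 1140 s = 29325.4 Mb
Total: 326407.9 Mb = 40801.0 MB.
At 100 Mbps: 326407.9 / 100 = 3264 s ≈ 54.4 minutes.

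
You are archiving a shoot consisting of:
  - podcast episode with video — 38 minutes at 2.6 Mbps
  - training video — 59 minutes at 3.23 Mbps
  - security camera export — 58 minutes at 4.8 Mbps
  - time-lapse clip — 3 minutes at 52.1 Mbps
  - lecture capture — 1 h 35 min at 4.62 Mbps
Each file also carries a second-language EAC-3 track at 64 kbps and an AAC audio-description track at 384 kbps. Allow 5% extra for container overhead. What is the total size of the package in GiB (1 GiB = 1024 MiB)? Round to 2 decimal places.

9.36 GiB

Audio total: 64 + 384 = 448 kbps = 0.448 Mbps.
podcast episode with video: 3.048 Mbps × 2280 s × 1.05 = 7296.9 Mb
training video: 3.678 Mbps × 3540 s × 1.05 = 13671.1 Mb
security camera export: 5.248 Mbps × 3480 s × 1.05 = 19176.2 Mb
time-lapse clip: 52.548 Mbps × 180 s × 1.05 = 9931.6 Mb
lecture capture: 5.068 Mbps × 5700 s × 1.05 = 30332.0 Mb
Total: 80407.8 Mb = 10051.0 MB.
= 9.361 GiB.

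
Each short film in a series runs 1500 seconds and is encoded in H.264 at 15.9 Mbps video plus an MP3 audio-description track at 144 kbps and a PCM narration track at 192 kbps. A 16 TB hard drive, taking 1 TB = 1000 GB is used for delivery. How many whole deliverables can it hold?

5255

Audio total: 144 + 192 = 336 kbps = 0.336 Mbps.
Total bitrate: 16.236 Mbps.
Per item: 16.236 Mbps × 1500 s = 24,354 Mb = 3,044 MB.
Capacity: 16 TB = 128,000,000 Mb; 5255.81 items → 5255 complete.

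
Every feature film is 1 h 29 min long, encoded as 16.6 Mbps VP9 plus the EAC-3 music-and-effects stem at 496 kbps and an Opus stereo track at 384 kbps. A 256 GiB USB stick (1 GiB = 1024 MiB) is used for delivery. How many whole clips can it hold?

1 h 29 min = 89 min = 5340 s
Audio total: 496 + 384 = 880 kbps = 0.880 Mbps.
Total bitrate: 17.480 Mbps.
Per item: 17.480 Mbps × 5340 s = 93,343 Mb = 11,668 MB.
Capacity: 256 GiB = 2,199,023 Mb; 23.56 items → 23 complete.

23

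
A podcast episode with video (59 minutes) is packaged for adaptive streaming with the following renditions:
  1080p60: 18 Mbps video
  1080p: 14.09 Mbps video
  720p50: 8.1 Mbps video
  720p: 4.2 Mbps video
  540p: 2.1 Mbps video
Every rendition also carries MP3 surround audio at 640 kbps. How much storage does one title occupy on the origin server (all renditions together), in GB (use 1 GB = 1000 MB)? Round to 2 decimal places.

59 min = 3540 s
Audio: 640 kbps = 0.640 Mbps.
Sum of rendition bitrates: (18+0.640) + (14.09+0.640) + (8.1+0.640) + (4.2+0.640) + (2.1+0.640) = 49.690 Mbps.
× 3540 s = 175,903 Mb = 21,988 MB = 21.99 GB.

21.99 GB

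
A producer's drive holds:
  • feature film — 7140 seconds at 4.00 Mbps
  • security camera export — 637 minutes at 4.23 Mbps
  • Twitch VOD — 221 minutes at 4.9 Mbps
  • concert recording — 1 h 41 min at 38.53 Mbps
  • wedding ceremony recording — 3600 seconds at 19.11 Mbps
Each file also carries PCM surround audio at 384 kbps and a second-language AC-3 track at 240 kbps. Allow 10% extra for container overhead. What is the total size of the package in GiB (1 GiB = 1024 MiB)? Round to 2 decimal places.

76.85 GiB

Audio total: 384 + 240 = 624 kbps = 0.624 Mbps.
feature film: 4.624 Mbps × 7140 s × 1.10 = 36316.9 Mb
security camera export: 4.854 Mbps × 38220 s × 1.10 = 204071.9 Mb
Twitch VOD: 5.524 Mbps × 13260 s × 1.10 = 80573.1 Mb
concert recording: 39.154 Mbps × 6060 s × 1.10 = 261000.6 Mb
wedding ceremony recording: 19.734 Mbps × 3600 s × 1.10 = 78146.6 Mb
Total: 660109.0 Mb = 82513.6 MB.
= 76.85 GiB.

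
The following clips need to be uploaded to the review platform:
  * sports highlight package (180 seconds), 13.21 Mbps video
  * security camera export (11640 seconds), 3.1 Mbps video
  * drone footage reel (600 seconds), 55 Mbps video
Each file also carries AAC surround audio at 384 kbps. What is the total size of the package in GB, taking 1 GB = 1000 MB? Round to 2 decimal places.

Audio: 384 kbps = 0.384 Mbps.
sports highlight package: 13.594 Mbps × 180 s = 2446.9 Mb
security camera export: 3.484 Mbps × 11640 s = 40553.8 Mb
drone footage reel: 55.384 Mbps × 600 s = 33230.4 Mb
Total: 76231.1 Mb = 9528.9 MB.
= 9.529 GB.

9.53 GB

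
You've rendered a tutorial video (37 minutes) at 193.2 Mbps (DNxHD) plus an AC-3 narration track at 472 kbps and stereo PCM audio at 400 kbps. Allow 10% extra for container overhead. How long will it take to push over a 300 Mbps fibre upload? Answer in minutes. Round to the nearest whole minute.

37 min = 2220 s
Audio total: 472 + 400 = 872 kbps = 0.872 Mbps.
Total bitrate: 194.072 Mbps.
File: 194.072 Mbps × 2220 s = 430839.8 Mb.
With 10% container overhead: ×1.10. → 473923.8 Mb.
At 300 Mbps: 473923.8 / 300 = 1579.7 s ≈ 26.3 minutes.

26 minutes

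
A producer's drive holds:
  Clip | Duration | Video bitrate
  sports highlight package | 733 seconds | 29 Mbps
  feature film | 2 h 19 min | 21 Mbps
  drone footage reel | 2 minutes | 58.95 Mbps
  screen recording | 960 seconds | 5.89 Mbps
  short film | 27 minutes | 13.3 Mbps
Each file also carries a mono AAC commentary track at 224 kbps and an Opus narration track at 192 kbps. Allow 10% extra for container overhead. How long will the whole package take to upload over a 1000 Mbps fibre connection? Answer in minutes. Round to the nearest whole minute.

Audio total: 224 + 192 = 416 kbps = 0.416 Mbps.
sports highlight package: 29.416 Mbps × 733 s × 1.10 = 23718.1 Mb
feature film: 21.416 Mbps × 8340 s × 1.10 = 196470.4 Mb
drone footage reel: 59.366 Mbps × 120 s × 1.10 = 7836.3 Mb
screen recording: 6.306 Mbps × 960 s × 1.10 = 6659.1 Mb
short film: 13.716 Mbps × 1620 s × 1.10 = 24441.9 Mb
Total: 259125.9 Mb = 32390.7 MB.
At 1000 Mbps: 259125.9 / 1000 = 259 s ≈ 4.32 minutes.

4 minutes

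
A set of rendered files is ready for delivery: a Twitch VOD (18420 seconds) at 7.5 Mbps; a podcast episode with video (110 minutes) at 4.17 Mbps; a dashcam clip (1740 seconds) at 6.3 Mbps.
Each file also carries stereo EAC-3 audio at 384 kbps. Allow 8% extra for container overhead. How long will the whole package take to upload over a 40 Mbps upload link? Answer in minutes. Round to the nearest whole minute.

Audio: 384 kbps = 0.384 Mbps.
Twitch VOD: 7.884 Mbps × 18420 s × 1.08 = 156841.1 Mb
podcast episode with video: 4.554 Mbps × 6600 s × 1.08 = 32460.9 Mb
dashcam clip: 6.684 Mbps × 1740 s × 1.08 = 12560.6 Mb
Total: 201862.6 Mb = 25232.8 MB.
At 40 Mbps: 201862.6 / 40 = 5047 s ≈ 84.1 minutes.

84 minutes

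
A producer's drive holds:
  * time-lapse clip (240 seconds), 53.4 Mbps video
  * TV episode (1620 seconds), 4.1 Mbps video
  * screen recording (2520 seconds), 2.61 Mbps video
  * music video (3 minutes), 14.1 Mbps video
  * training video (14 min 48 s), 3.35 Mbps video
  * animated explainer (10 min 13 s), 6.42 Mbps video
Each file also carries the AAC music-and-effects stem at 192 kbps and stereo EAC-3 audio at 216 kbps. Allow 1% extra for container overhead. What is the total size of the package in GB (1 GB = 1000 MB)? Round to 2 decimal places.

Audio total: 192 + 216 = 408 kbps = 0.408 Mbps.
time-lapse clip: 53.808 Mbps × 240 s × 1.01 = 13043.1 Mb
TV episode: 4.508 Mbps × 1620 s × 1.01 = 7376.0 Mb
screen recording: 3.018 Mbps × 2520 s × 1.01 = 7681.4 Mb
music video: 14.508 Mbps × 180 s × 1.01 = 2637.6 Mb
training video: 3.758 Mbps × 888 s × 1.01 = 3370.5 Mb
animated explainer: 6.828 Mbps × 613 s × 1.01 = 4227.4 Mb
Total: 38335.9 Mb = 4792.0 MB.
= 4.792 GB.

4.79 GB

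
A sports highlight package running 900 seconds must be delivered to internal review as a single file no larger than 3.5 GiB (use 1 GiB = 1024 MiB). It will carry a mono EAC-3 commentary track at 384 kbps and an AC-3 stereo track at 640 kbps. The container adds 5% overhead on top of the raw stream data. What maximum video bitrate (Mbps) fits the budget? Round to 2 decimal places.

30.79 Mbps

Budget: 3.5 GiB = 30064.8 Mb.
Stream payload after overhead: 30064.8 / 1.05 = 28633.1 Mb.
Total bitrate budget: 28633.1 Mb / 900 s = 31.815 Mbps.
Audio total: 384 + 640 = 1024 kbps = 1.024 Mbps.
Video: 31.815 − 1.024 = 30.791 Mbps.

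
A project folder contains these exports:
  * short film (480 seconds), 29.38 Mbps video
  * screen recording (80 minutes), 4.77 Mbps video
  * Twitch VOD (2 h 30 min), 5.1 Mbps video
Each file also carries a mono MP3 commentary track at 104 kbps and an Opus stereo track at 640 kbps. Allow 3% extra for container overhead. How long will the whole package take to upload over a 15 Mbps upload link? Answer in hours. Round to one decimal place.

Audio total: 104 + 640 = 744 kbps = 0.744 Mbps.
short film: 30.124 Mbps × 480 s × 1.03 = 14893.3 Mb
screen recording: 5.514 Mbps × 4800 s × 1.03 = 27261.2 Mb
Twitch VOD: 5.844 Mbps × 9000 s × 1.03 = 54173.9 Mb
Total: 96328.4 Mb = 12041.1 MB.
At 15 Mbps: 96328.4 / 15 = 6422 s ≈ 1.78 hours.

1.8 hours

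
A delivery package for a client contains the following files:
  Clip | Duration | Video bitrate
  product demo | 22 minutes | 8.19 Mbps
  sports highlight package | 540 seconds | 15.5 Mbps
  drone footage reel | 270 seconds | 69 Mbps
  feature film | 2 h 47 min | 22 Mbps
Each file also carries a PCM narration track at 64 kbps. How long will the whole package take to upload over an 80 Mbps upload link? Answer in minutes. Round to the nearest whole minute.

Audio: 64 kbps = 0.064 Mbps.
product demo: 8.254 Mbps × 1320 s = 10895.3 Mb
sports highlight package: 15.564 Mbps × 540 s = 8404.6 Mb
drone footage reel: 69.064 Mbps × 270 s = 18647.3 Mb
feature film: 22.064 Mbps × 10020 s = 221081.3 Mb
Total: 259028.4 Mb = 32378.5 MB.
At 80 Mbps: 259028.4 / 80 = 3238 s ≈ 54 minutes.

54 minutes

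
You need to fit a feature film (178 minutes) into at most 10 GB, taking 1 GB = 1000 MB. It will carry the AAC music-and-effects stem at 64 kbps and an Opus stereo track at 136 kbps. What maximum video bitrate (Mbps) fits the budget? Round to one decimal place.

7.3 Mbps

Budget: 10 GB = 80000.0 Mb.
178 min = 10680 s
Total bitrate budget: 80000.0 Mb / 10680 s = 7.491 Mbps.
Audio total: 64 + 136 = 200 kbps = 0.200 Mbps.
Video: 7.491 − 0.200 = 7.291 Mbps.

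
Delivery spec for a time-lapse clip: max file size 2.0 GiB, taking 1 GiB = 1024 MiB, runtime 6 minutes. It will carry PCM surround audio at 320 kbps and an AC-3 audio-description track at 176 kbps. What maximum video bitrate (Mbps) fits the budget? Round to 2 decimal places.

47.23 Mbps

Budget: 2.0 GiB = 17179.9 Mb.
6 min = 360 s
Total bitrate budget: 17179.9 Mb / 360 s = 47.722 Mbps.
Audio total: 320 + 176 = 496 kbps = 0.496 Mbps.
Video: 47.722 − 0.496 = 47.226 Mbps.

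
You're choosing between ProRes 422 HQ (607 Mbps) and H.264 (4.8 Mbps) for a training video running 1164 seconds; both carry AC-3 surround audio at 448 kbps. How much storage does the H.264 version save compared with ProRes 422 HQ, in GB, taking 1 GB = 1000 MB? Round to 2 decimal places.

87.62 GB

Audio: 448 kbps = 0.448 Mbps.
ProRes 422 HQ: 607.448 Mbps × 1164 s = 707069.5 Mb = 88.384 GB.
H.264: 5.248 Mbps × 1164 s = 6108.7 Mb = 0.764 GB.
Saving: 88.384 − 0.764 = 87.620 GB.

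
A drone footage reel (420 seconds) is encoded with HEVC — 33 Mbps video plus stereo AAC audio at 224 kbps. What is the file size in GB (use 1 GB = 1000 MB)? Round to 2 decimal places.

Audio: 224 kbps = 0.224 Mbps.
Total bitrate: 33 + 0.224 = 33.224 Mbps.
Stream data: 33.224 Mbps × 420 s = 13954.1 Mb.
13,954 Mb ÷ 8 = 1,744 MB → 1.744 GB.

1.74 GB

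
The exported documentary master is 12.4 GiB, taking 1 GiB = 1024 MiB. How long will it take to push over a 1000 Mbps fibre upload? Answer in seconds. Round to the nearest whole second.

107 seconds

File: 12.4 GiB = 106515.2 Mb.
At 1000 Mbps: 106515.2 / 1000 = 106.5 s ≈ 107 seconds.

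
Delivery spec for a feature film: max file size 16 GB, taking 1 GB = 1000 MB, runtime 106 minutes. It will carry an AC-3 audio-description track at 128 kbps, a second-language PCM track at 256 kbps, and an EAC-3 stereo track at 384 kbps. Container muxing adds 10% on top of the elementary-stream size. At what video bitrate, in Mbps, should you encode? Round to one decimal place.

Budget: 16 GB = 128000.0 Mb.
Stream payload after overhead: 128000.0 / 1.10 = 116363.6 Mb.
106 min = 6360 s
Total bitrate budget: 116363.6 Mb / 6360 s = 18.296 Mbps.
Audio total: 128 + 256 + 384 = 768 kbps = 0.768 Mbps.
Video: 18.296 − 0.768 = 17.528 Mbps.

17.5 Mbps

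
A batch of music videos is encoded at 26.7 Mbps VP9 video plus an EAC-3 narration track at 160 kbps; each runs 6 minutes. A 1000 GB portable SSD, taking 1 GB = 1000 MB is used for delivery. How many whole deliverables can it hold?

6 min = 360 s
Audio: 160 kbps = 0.160 Mbps.
Total bitrate: 26.860 Mbps.
Per item: 26.860 Mbps × 360 s = 9,670 Mb = 1,209 MB.
Capacity: 1000 GB = 8,000,000 Mb; 827.34 items → 827 complete.

827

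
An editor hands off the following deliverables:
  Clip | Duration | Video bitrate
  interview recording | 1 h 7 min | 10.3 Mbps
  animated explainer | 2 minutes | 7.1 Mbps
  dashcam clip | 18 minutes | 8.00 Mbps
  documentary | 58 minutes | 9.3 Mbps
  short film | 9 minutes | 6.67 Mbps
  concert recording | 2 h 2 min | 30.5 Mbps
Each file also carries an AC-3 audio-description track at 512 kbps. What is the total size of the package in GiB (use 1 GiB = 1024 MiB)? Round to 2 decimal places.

Audio: 512 kbps = 0.512 Mbps.
interview recording: 10.812 Mbps × 4020 s = 43464.2 Mb
animated explainer: 7.612 Mbps × 120 s = 913.4 Mb
dashcam clip: 8.512 Mbps × 1080 s = 9193.0 Mb
documentary: 9.812 Mbps × 3480 s = 34145.8 Mb
short film: 7.182 Mbps × 540 s = 3878.3 Mb
concert recording: 31.012 Mbps × 7320 s = 227007.8 Mb
Total: 318602.5 Mb = 39825.3 MB.
= 37.09 GiB.

37.09 GiB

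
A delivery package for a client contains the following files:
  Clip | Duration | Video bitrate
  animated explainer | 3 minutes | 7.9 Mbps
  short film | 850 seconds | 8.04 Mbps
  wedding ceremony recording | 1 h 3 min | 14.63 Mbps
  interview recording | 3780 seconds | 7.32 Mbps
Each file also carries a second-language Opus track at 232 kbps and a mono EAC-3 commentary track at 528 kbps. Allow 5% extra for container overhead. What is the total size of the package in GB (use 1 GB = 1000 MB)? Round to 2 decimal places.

12.83 GB

Audio total: 232 + 528 = 760 kbps = 0.760 Mbps.
animated explainer: 8.660 Mbps × 180 s × 1.05 = 1636.7 Mb
short film: 8.800 Mbps × 850 s × 1.05 = 7854.0 Mb
wedding ceremony recording: 15.390 Mbps × 3780 s × 1.05 = 61082.9 Mb
interview recording: 8.080 Mbps × 3780 s × 1.05 = 32069.5 Mb
Total: 102643.2 Mb = 12830.4 MB.
= 12.83 GB.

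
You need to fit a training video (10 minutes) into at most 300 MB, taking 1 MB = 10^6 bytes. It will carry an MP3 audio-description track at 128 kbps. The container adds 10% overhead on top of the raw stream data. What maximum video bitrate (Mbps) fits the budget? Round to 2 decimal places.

Budget: 300 MB = 2400.0 Mb.
Stream payload after overhead: 2400.0 / 1.10 = 2181.8 Mb.
10 min = 600 s
Total bitrate budget: 2181.8 Mb / 600 s = 3.636 Mbps.
Audio: 128 kbps = 0.128 Mbps.
Video: 3.636 − 0.128 = 3.508 Mbps.

3.51 Mbps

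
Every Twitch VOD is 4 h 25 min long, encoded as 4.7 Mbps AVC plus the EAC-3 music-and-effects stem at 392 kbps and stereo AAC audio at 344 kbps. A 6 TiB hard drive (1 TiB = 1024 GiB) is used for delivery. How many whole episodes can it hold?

610

4 h 25 min = 265 min = 15900 s
Audio total: 392 + 344 = 736 kbps = 0.736 Mbps.
Total bitrate: 5.436 Mbps.
Per item: 5.436 Mbps × 15900 s = 86,432 Mb = 10,804 MB.
Capacity: 6 TiB = 52,776,558 Mb; 610.61 items → 610 complete.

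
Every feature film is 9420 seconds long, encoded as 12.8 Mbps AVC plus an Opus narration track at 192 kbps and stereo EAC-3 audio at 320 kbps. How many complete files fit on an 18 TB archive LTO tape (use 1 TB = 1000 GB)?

Audio total: 192 + 320 = 512 kbps = 0.512 Mbps.
Total bitrate: 13.312 Mbps.
Per item: 13.312 Mbps × 9420 s = 125,399 Mb = 15,675 MB.
Capacity: 18 TB = 144,000,000 Mb; 1148.33 items → 1148 complete.

1148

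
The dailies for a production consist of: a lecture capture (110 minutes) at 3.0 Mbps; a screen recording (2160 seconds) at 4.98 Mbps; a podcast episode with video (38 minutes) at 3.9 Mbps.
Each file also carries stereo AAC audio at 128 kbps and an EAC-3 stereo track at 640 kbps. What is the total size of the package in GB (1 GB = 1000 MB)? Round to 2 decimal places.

Audio total: 128 + 640 = 768 kbps = 0.768 Mbps.
lecture capture: 3.768 Mbps × 6600 s = 24868.8 Mb
screen recording: 5.748 Mbps × 2160 s = 12415.7 Mb
podcast episode with video: 4.668 Mbps × 2280 s = 10643.0 Mb
Total: 47927.5 Mb = 5990.9 MB.
= 5.991 GB.

5.99 GB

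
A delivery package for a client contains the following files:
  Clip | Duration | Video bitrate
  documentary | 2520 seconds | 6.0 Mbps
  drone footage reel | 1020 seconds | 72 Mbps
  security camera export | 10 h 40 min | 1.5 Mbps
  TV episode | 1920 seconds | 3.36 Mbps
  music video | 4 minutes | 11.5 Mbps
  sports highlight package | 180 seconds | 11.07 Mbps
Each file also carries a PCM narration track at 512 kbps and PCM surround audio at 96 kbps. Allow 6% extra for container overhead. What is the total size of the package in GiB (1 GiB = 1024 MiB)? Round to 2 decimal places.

Audio total: 512 + 96 = 608 kbps = 0.608 Mbps.
documentary: 6.608 Mbps × 2520 s × 1.06 = 17651.3 Mb
drone footage reel: 72.608 Mbps × 1020 s × 1.06 = 78503.8 Mb
security camera export: 2.108 Mbps × 38400 s × 1.06 = 85804.0 Mb
TV episode: 3.968 Mbps × 1920 s × 1.06 = 8075.7 Mb
music video: 12.108 Mbps × 240 s × 1.06 = 3080.3 Mb
sports highlight package: 11.678 Mbps × 180 s × 1.06 = 2228.2 Mb
Total: 195343.2 Mb = 24417.9 MB.
= 22.74 GiB.

22.74 GiB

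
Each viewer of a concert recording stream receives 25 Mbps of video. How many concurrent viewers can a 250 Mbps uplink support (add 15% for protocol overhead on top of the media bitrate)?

8

On the wire with 15% overhead: 28.750 Mbps.
250 Mbps = 250.0 Mbps; 250.0 / 28.750 = 8.70 → 8 viewers.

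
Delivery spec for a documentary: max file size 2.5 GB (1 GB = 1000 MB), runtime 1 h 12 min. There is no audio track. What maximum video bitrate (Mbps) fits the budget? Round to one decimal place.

Budget: 2.5 GB = 20000.0 Mb.
1 h 12 min = 72 min = 4320 s
Total bitrate budget: 20000.0 Mb / 4320 s = 4.630 Mbps.

4.6 Mbps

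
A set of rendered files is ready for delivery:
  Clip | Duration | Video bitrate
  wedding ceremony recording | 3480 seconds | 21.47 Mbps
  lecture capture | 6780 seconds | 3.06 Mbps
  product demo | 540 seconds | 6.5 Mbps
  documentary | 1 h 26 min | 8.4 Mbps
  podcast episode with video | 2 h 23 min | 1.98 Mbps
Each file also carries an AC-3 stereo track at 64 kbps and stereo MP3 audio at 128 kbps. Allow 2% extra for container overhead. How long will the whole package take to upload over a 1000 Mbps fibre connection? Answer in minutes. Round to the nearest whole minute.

3 minutes

Audio total: 64 + 128 = 192 kbps = 0.192 Mbps.
wedding ceremony recording: 21.662 Mbps × 3480 s × 1.02 = 76891.4 Mb
lecture capture: 3.252 Mbps × 6780 s × 1.02 = 22489.5 Mb
product demo: 6.692 Mbps × 540 s × 1.02 = 3686.0 Mb
documentary: 8.592 Mbps × 5160 s × 1.02 = 45221.4 Mb
podcast episode with video: 2.172 Mbps × 8580 s × 1.02 = 19008.5 Mb
Total: 167296.8 Mb = 20912.1 MB.
At 1000 Mbps: 167296.8 / 1000 = 167 s ≈ 2.79 minutes.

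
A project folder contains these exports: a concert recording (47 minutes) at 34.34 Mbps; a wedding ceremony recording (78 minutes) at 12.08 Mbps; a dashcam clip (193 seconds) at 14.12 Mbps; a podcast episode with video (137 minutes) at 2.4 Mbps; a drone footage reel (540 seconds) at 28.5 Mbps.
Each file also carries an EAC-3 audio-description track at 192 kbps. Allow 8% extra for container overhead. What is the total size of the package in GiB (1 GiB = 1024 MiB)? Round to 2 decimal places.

Audio: 192 kbps = 0.192 Mbps.
concert recording: 34.532 Mbps × 2820 s × 1.08 = 105170.7 Mb
wedding ceremony recording: 12.272 Mbps × 4680 s × 1.08 = 62027.6 Mb
dashcam clip: 14.312 Mbps × 193 s × 1.08 = 2983.2 Mb
podcast episode with video: 2.592 Mbps × 8220 s × 1.08 = 23010.7 Mb
drone footage reel: 28.692 Mbps × 540 s × 1.08 = 16733.2 Mb
Total: 209925.4 Mb = 26240.7 MB.
= 24.44 GiB.

24.44 GiB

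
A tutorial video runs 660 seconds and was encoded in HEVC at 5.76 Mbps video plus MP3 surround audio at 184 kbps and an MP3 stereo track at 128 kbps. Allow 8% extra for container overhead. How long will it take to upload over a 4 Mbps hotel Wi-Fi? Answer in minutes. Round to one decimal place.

18.0 minutes

Audio total: 184 + 128 = 312 kbps = 0.312 Mbps.
Total bitrate: 6.072 Mbps.
File: 6.072 Mbps × 660 s = 4007.5 Mb.
With 8% container overhead: ×1.08. → 4328.1 Mb.
At 4 Mbps: 4328.1 / 4 = 1082.0 s ≈ 18 minutes.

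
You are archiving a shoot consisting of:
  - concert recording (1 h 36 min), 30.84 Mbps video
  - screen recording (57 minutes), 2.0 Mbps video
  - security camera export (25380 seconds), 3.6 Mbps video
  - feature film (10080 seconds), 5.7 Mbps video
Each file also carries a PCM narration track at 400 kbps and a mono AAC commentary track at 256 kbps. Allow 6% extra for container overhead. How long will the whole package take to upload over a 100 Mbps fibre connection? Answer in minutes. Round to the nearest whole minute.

64 minutes

Audio total: 400 + 256 = 656 kbps = 0.656 Mbps.
concert recording: 31.496 Mbps × 5760 s × 1.06 = 192302.0 Mb
screen recording: 2.656 Mbps × 3420 s × 1.06 = 9628.5 Mb
security camera export: 4.256 Mbps × 25380 s × 1.06 = 114498.3 Mb
feature film: 6.356 Mbps × 10080 s × 1.06 = 67912.6 Mb
Total: 384341.4 Mb = 48042.7 MB.
At 100 Mbps: 384341.4 / 100 = 3843 s ≈ 64.1 minutes.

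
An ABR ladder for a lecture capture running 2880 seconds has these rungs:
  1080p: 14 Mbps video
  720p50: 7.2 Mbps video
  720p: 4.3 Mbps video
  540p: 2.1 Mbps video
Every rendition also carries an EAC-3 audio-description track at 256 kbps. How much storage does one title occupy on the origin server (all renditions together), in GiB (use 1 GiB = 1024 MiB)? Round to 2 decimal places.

Audio: 256 kbps = 0.256 Mbps.
Sum of rendition bitrates: (14+0.256) + (7.2+0.256) + (4.3+0.256) + (2.1+0.256) = 28.624 Mbps.
× 2880 s = 82,437 Mb = 10,305 MB = 9.597 GiB.

9.60 GiB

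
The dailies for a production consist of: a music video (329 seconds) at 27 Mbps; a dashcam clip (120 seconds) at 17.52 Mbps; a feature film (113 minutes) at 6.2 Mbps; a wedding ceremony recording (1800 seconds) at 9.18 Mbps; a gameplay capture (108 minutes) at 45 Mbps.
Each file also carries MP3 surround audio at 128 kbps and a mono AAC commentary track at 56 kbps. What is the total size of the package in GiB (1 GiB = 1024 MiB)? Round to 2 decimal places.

42.38 GiB

Audio total: 128 + 56 = 184 kbps = 0.184 Mbps.
music video: 27.184 Mbps × 329 s = 8943.5 Mb
dashcam clip: 17.704 Mbps × 120 s = 2124.5 Mb
feature film: 6.384 Mbps × 6780 s = 43283.5 Mb
wedding ceremony recording: 9.364 Mbps × 1800 s = 16855.2 Mb
gameplay capture: 45.184 Mbps × 6480 s = 292792.3 Mb
Total: 363999.1 Mb = 45499.9 MB.
= 42.38 GiB.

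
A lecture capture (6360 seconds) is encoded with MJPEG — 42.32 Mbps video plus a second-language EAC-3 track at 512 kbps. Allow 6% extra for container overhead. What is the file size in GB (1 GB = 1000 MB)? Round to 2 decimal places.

36.09 GB

Audio: 512 kbps = 0.512 Mbps.
Total bitrate: 42.32 + 0.512 = 42.832 Mbps.
Stream data: 42.832 Mbps × 6360 s = 272411.5 Mb.
With 6% container overhead: ×1.06.
288,756 Mb ÷ 8 = 36,095 MB → 36.09 GB.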